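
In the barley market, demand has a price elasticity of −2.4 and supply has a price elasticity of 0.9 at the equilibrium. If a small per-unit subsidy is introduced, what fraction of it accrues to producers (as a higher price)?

For a small subsidy around the equilibrium, the benefit split depends on the relative slopes, which at a point are proportional to the elasticities.
Buyer share = εs/(εs + |εd|) = 0.9/(0.9 + 2.4) = 3/11; seller share = |εd|/(εs + |εd|) = 8/11.
So producers capture 8/11 of the subsidy.

Producer share = 8/11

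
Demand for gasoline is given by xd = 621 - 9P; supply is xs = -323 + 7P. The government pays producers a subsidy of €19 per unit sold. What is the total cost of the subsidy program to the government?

Pre-subsidy: 621 - 9P = -323 + 7P gives P* = 59, x* = 90.
With the subsidy, sellers receive Ps = Pb + 19 for each unit, where Pb is the price buyers pay.
Supply in terms of Pb becomes xs = -323 + 7(Pb + 19) = -190 + 7Pb. Setting this equal to demand: 621 - 9Pb = -190 + 7Pb, so Pb = 50.6875.
Sellers receive Ps = 50.6875 + 19 = 69.6875; x' = 621 − 9·50.6875 = 164.8125.
Government outlay = subsidy × quantity = 19 × 164.8125 = 3131.4375.

Government cost = €3131.4375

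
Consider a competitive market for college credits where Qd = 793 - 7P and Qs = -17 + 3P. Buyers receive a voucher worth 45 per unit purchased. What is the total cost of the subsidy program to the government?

Pre-subsidy: 793 - 7P = -17 + 3P gives P* = 81, Q* = 226.
With the rebate, buyers effectively pay Pb = Ps − 45, where Ps is the price sellers receive.
Demand in terms of Ps becomes Qd = 793 − 7(Ps − 45) = 1108 - 7Ps. Setting this equal to supply: 1108 - 7Ps = -17 + 3Ps, so Ps = 112.5.
Buyers pay Pb = 112.5 − 45 = 67.5; Q' = -17 + 3·112.5 = 320.5.
Government outlay = subsidy × quantity = 45 × 320.5 = 14422.5.

Government cost = 14422.5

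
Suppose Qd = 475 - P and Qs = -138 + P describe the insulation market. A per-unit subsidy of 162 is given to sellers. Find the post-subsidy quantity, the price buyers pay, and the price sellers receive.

Pre-subsidy: 475 - P = -138 + P gives P* = 306.5, Q* = 168.5.
With the subsidy, sellers receive Ps = Pb + 162 for each unit, where Pb is the price buyers pay.
Supply in terms of Pb becomes Qs = -138 + 1(Pb + 162) = 24 + Pb. Setting this equal to demand: 475 - Pb = 24 + Pb, so Pb = 225.5.
Sellers receive Ps = 225.5 + 162 = 387.5; Q' = 475 − 1·225.5 = 249.5.

Q' = 249.5; buyers pay 225.5; sellers receive 387.5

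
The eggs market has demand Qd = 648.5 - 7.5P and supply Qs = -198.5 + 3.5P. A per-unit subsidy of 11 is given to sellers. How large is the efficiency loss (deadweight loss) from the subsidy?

Pre-subsidy: 648.5 - 7.5P = -198.5 + 3.5P gives P* = 77, Q* = 71.
With the subsidy, sellers receive Ps = Pb + 11 for each unit, where Pb is the price buyers pay.
Supply in terms of Pb becomes Qs = -198.5 + 3.5(Pb + 11) = -160 + 3.5Pb. Setting this equal to demand: 648.5 - 7.5Pb = -160 + 3.5Pb, so Pb = 73.5.
Sellers receive Ps = 73.5 + 11 = 84.5; Q' = 648.5 − 7.5·73.5 = 97.25.
The subsidy expands output by 97.25 − 71 = 26.25 past the efficient level; on those units the gap between marginal cost and willingness to pay runs from 0 up to 11.
DWL = ½ × 11 × 26.25 = 144.375.

Deadweight loss = 144.375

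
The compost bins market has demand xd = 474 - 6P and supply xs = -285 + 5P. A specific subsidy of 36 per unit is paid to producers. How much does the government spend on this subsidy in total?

Government cost = 62640/11

Pre-subsidy: 474 - 6P = -285 + 5P gives P* = 69, x* = 60.
With the subsidy, sellers receive Ps = Pb + 36 for each unit, where Pb is the price buyers pay.
Supply in terms of Pb becomes xs = -285 + 5(Pb + 36) = -105 + 5Pb. Setting this equal to demand: 474 - 6Pb = -105 + 5Pb, so Pb = 579/11.
Sellers receive Ps = 579/11 + 36 = 975/11; x' = 474 − 6·(579/11) = 1740/11.
Government outlay = subsidy × quantity = 36 × 1740/11 = 62640/11.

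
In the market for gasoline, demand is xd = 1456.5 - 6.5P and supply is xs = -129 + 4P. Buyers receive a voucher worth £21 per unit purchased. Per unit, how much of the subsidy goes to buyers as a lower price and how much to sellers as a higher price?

Buyers gain £8 per unit; sellers gain £13 per unit

Pre-subsidy: 1456.5 - 6.5P = -129 + 4P gives P* = 151, x* = 475.
With the rebate, buyers effectively pay Pb = Ps − 21, where Ps is the price sellers receive.
Demand in terms of Ps becomes xd = 1456.5 − 6.5(Ps − 21) = 1593 - 6.5Ps. Setting this equal to supply: 1593 - 6.5Ps = -129 + 4Ps, so Ps = 164.
Buyers pay Pb = 164 − 21 = 143; x' = -129 + 4·164 = 527.
Buyers' price falls by P* − Pb = 151 − 143 = 8; sellers' price rises by Ps − P* = 164 − 151 = 13.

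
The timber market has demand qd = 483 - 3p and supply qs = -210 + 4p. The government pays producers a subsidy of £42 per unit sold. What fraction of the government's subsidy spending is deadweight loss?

Pre-subsidy: 483 - 3p = -210 + 4p gives p* = 99, q* = 186.
With the subsidy, sellers receive ps = pb + 42 for each unit, where pb is the price buyers pay.
Supply in terms of pb becomes qs = -210 + 4(pb + 42) = -42 + 4pb. Setting this equal to demand: 483 - 3pb = -42 + 4pb, so pb = 75.
Sellers receive ps = 75 + 42 = 117; q' = 483 − 3·75 = 258.
ΔCS = ½(186 + 258)(99 − 75) = 5328; ΔPS = ½(186 + 258)(117 − 99) = 3996.
Government spending = 42 × 258 = 10836.
DWL = ½ × 42 × (258 − 186) = 1512; fraction = 1512 / 10836 = 6/43.

DWL / government spending = 6/43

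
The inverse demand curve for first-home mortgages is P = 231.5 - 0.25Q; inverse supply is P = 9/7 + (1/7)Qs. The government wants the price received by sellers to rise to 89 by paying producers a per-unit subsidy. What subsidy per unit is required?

At a seller price of 89, quantity supplied is -9 + 7·89 = 614.
Buyers absorb 614 only when they pay Pb = 231.5 − 0.25·614 = 78.
s = Ps − Pb = 89 − 78 = 11.

Required subsidy s = 11 per unit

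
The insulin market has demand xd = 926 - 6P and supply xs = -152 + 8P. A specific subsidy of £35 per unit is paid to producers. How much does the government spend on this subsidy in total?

Pre-subsidy: 926 - 6P = -152 + 8P gives P* = 77, x* = 464.
With the subsidy, sellers receive Ps = Pb + 35 for each unit, where Pb is the price buyers pay.
Supply in terms of Pb becomes xs = -152 + 8(Pb + 35) = 128 + 8Pb. Setting this equal to demand: 926 - 6Pb = 128 + 8Pb, so Pb = 57.
Sellers receive Ps = 57 + 35 = 92; x' = 926 − 6·57 = 584.
Government outlay = subsidy × quantity = 35 × 584 = 20440.

Government cost = £20440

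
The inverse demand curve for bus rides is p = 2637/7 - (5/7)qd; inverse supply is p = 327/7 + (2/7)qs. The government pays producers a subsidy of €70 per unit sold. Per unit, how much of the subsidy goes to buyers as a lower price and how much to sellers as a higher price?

Buyers gain €50 per unit; sellers gain €20 per unit

Pre-subsidy: 2637/7 - (5/7)q = 327/7 + (2/7)q gives q* = 330 and p* = 141.
With the subsidy, sellers receive ps = pb + 70 for each unit, where pb is the price buyers pay.
On the curves, pb = 2637/7 - (5/7)q and ps = 327/7 + (2/7)q; the wedge ps − pb = 70 gives 327/7 + (2/7)q − (2637/7 - (5/7)q) = 70, so q' = 400.
Then pb = 2637/7 − (5/7)·400 = 91 and ps = 327/7 + (2/7)·400 = 161.
Buyers' price falls by p* − pb = 141 − 91 = 50; sellers' price rises by ps − p* = 161 − 141 = 20.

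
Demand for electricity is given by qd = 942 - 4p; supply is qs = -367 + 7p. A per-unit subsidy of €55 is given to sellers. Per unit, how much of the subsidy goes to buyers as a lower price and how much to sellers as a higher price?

Buyers gain €35 per unit; sellers gain €20 per unit

Pre-subsidy: 942 - 4p = -367 + 7p gives p* = 119, q* = 466.
With the subsidy, sellers receive ps = pb + 55 for each unit, where pb is the price buyers pay.
Supply in terms of pb becomes qs = -367 + 7(pb + 55) = 18 + 7pb. Setting this equal to demand: 942 - 4pb = 18 + 7pb, so pb = 84.
Sellers receive ps = 84 + 55 = 139; q' = 942 − 4·84 = 606.
Buyers' price falls by p* − pb = 119 − 84 = 35; sellers' price rises by ps − p* = 139 − 119 = 20.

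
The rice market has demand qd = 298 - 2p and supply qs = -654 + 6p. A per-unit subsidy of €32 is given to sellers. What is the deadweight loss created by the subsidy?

Pre-subsidy: 298 - 2p = -654 + 6p gives p* = 119, q* = 60.
With the subsidy, sellers receive ps = pb + 32 for each unit, where pb is the price buyers pay.
Supply in terms of pb becomes qs = -654 + 6(pb + 32) = -462 + 6pb. Setting this equal to demand: 298 - 2pb = -462 + 6pb, so pb = 95.
Sellers receive ps = 95 + 32 = 127; q' = 298 − 2·95 = 108.
The subsidy expands output by 108 − 60 = 48 past the efficient level; on those units the gap between marginal cost and willingness to pay runs from 0 up to 32.
DWL = ½ × 32 × 48 = 768.

Deadweight loss = €768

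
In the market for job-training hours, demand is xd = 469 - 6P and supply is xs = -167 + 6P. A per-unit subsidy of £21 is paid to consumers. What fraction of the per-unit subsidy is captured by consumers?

Consumer share = 0.5

Pre-subsidy: 469 - 6P = -167 + 6P gives P* = 53, x* = 151.
With the rebate, buyers effectively pay Pb = Ps − 21, where Ps is the price sellers receive.
Demand in terms of Ps becomes xd = 469 − 6(Ps − 21) = 595 - 6Ps. Setting this equal to supply: 595 - 6Ps = -167 + 6Ps, so Ps = 63.5.
Buyers pay Pb = 63.5 − 21 = 42.5; x' = -167 + 6·63.5 = 214.
Buyers' price falls by P* − Pb = 53 − 42.5 = 10.5; sellers' price rises by Ps − P* = 63.5 − 53 = 10.5.
So consumers capture 10.5/21 = 0.5 of each unit of subsidy.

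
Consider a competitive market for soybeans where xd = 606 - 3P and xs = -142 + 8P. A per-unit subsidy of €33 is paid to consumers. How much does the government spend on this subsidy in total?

Government cost = €15642

Pre-subsidy: 606 - 3P = -142 + 8P gives P* = 68, x* = 402.
With the rebate, buyers effectively pay Pb = Ps − 33, where Ps is the price sellers receive.
Demand in terms of Ps becomes xd = 606 − 3(Ps − 33) = 705 - 3Ps. Setting this equal to supply: 705 - 3Ps = -142 + 8Ps, so Ps = 77.
Buyers pay Pb = 77 − 33 = 44; x' = -142 + 8·77 = 474.
Government outlay = subsidy × quantity = 33 × 474 = 15642.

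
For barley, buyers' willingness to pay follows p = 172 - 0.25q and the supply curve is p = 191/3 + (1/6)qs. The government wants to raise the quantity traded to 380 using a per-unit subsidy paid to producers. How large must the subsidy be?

At q = 380, from the demand curve buyers pay pb = 172 − 0.25·380 = 77; from the supply curve sellers need ps = 191/3 + (1/6)·380 = 127.
The subsidy must fill the gap: s = ps − pb = 127 − 77 = 50.

Required subsidy s = 50 per unit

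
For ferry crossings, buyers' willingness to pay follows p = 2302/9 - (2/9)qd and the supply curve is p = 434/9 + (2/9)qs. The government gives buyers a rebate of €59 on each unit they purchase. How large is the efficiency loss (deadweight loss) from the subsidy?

Pre-subsidy: 2302/9 - (2/9)q = 434/9 + (2/9)q gives q* = 467 and p* = 152.
With the rebate, buyers effectively pay pb = ps − 59, where ps is the price sellers receive.
On the curves, pb = 2302/9 - (2/9)q and ps = 434/9 + (2/9)q; the wedge ps − pb = 59 gives 434/9 + (2/9)q − (2302/9 - (2/9)q) = 59, so q' = 599.75.
Then pb = 2302/9 − (2/9)·599.75 = 122.5 and ps = 434/9 + (2/9)·599.75 = 181.5.
The subsidy expands output by 599.75 − 467 = 132.75 past the efficient level; on those units the gap between marginal cost and willingness to pay runs from 0 up to 59.
DWL = ½ × 59 × 132.75 = 3916.125.

Deadweight loss = €3916.125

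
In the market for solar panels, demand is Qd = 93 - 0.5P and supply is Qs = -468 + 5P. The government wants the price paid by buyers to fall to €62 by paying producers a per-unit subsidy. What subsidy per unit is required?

Required subsidy s = €44 per unit

At a buyer price of 62, quantity demanded is 93 − 0.5·62 = 62.
Sellers supply 62 only when they receive Ps with -468 + 5·Ps = 62, i.e. Ps = 106.
s = Ps − Pb = 106 − 62 = 44.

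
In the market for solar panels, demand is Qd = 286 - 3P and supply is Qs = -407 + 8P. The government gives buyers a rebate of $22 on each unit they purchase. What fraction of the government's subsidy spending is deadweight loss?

Pre-subsidy: 286 - 3P = -407 + 8P gives P* = 63, Q* = 97.
With the rebate, buyers effectively pay Pb = Ps − 22, where Ps is the price sellers receive.
Demand in terms of Ps becomes Qd = 286 − 3(Ps − 22) = 352 - 3Ps. Setting this equal to supply: 352 - 3Ps = -407 + 8Ps, so Ps = 69.
Buyers pay Pb = 69 − 22 = 47; Q' = -407 + 8·69 = 145.
ΔCS = ½(97 + 145)(63 − 47) = 1936; ΔPS = ½(97 + 145)(69 − 63) = 726.
Government spending = 22 × 145 = 3190.
DWL = ½ × 22 × (145 − 97) = 528; fraction = 528 / 3190 = 24/145.

DWL / government spending = 24/145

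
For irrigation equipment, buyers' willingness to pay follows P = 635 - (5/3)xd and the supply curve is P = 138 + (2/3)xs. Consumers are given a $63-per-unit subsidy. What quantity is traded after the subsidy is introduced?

x' = 240

Pre-subsidy: 635 - (5/3)x = 138 + (2/3)x gives x* = 213 and P* = 280.
With the rebate, buyers effectively pay Pb = Ps − 63, where Ps is the price sellers receive.
On the curves, Pb = 635 - (5/3)x and Ps = 138 + (2/3)x; the wedge Ps − Pb = 63 gives 138 + (2/3)x − (635 - (5/3)x) = 63, so x' = 240.
Then Pb = 635 − (5/3)·240 = 235 and Ps = 138 + (2/3)·240 = 298.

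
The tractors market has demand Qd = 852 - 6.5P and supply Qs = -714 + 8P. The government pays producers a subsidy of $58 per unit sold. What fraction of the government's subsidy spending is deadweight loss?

Pre-subsidy: 852 - 6.5P = -714 + 8P gives P* = 108, Q* = 150.
With the subsidy, sellers receive Ps = Pb + 58 for each unit, where Pb is the price buyers pay.
Supply in terms of Pb becomes Qs = -714 + 8(Pb + 58) = -250 + 8Pb. Setting this equal to demand: 852 - 6.5Pb = -250 + 8Pb, so Pb = 76.
Sellers receive Ps = 76 + 58 = 134; Q' = 852 − 6.5·76 = 358.
ΔCS = ½(150 + 358)(108 − 76) = 8128; ΔPS = ½(150 + 358)(134 − 108) = 6604.
Government spending = 58 × 358 = 20764.
DWL = ½ × 58 × (358 − 150) = 6032; fraction = 6032 / 20764 = 52/179.

DWL / government spending = 52/179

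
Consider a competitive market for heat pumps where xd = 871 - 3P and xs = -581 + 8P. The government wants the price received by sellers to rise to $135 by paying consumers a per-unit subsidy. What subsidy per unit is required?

Required subsidy s = $11 per unit

At a seller price of 135, quantity supplied is -581 + 8·135 = 499.
Buyers absorb 499 only when they pay Pb with 871 − 3·Pb = 499, i.e. Pb = 124.
s = Ps − Pb = 135 − 124 = 11.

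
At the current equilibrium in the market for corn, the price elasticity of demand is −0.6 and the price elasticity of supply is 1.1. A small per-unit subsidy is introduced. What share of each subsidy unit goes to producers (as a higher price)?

Producer share = 6/17

For a small subsidy around the equilibrium, the benefit split depends on the relative slopes, which at a point are proportional to the elasticities.
Buyer share = εs/(εs + |εd|) = 1.1/(1.1 + 0.6) = 11/17; seller share = |εd|/(εs + |εd|) = 6/17.
So producers capture 6/17 of the subsidy.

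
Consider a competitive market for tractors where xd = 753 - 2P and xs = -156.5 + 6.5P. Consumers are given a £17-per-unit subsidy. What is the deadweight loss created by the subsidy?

Pre-subsidy: 753 - 2P = -156.5 + 6.5P gives P* = 107, x* = 539.
With the rebate, buyers effectively pay Pb = Ps − 17, where Ps is the price sellers receive.
Demand in terms of Ps becomes xd = 753 − 2(Ps − 17) = 787 - 2Ps. Setting this equal to supply: 787 - 2Ps = -156.5 + 6.5Ps, so Ps = 111.
Buyers pay Pb = 111 − 17 = 94; x' = -156.5 + 6.5·111 = 565.
The subsidy expands output by 565 − 539 = 26 past the efficient level; on those units the gap between marginal cost and willingness to pay runs from 0 up to 17.
DWL = ½ × 17 × 26 = 221.

Deadweight loss = £221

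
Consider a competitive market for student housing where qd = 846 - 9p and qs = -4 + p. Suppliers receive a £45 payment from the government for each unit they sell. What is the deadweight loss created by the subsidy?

Deadweight loss = £911.25

Pre-subsidy: 846 - 9p = -4 + p gives p* = 85, q* = 81.
With the subsidy, sellers receive ps = pb + 45 for each unit, where pb is the price buyers pay.
Supply in terms of pb becomes qs = -4 + 1(pb + 45) = 41 + pb. Setting this equal to demand: 846 - 9pb = 41 + pb, so pb = 80.5.
Sellers receive ps = 80.5 + 45 = 125.5; q' = 846 − 9·80.5 = 121.5.
The subsidy expands output by 121.5 − 81 = 40.5 past the efficient level; on those units the gap between marginal cost and willingness to pay runs from 0 up to 45.
DWL = ½ × 45 × 40.5 = 911.25.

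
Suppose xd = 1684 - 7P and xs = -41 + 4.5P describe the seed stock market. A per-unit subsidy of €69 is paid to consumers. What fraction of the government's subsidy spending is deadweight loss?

Pre-subsidy: 1684 - 7P = -41 + 4.5P gives P* = 150, x* = 634.
With the rebate, buyers effectively pay Pb = Ps − 69, where Ps is the price sellers receive.
Demand in terms of Ps becomes xd = 1684 − 7(Ps − 69) = 2167 - 7Ps. Setting this equal to supply: 2167 - 7Ps = -41 + 4.5Ps, so Ps = 192.
Buyers pay Pb = 192 − 69 = 123; x' = -41 + 4.5·192 = 823.
ΔCS = ½(634 + 823)(150 − 123) = 19669.5; ΔPS = ½(634 + 823)(192 − 150) = 30597.
Government spending = 69 × 823 = 56787.
DWL = ½ × 69 × (823 − 634) = 6520.5; fraction = 6520.5 / 56787 = 189/1646.

DWL / government spending = 189/1646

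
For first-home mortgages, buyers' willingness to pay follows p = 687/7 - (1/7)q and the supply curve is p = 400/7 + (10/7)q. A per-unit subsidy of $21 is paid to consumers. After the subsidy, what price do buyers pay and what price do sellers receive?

Buyers pay 7123/77; sellers receive 8740/77

Pre-subsidy: 687/7 - (1/7)q = 400/7 + (10/7)q gives q* = 287/11 and p* = 7270/77.
With the rebate, buyers effectively pay pb = ps − 21, where ps is the price sellers receive.
On the curves, pb = 687/7 - (1/7)q and ps = 400/7 + (10/7)q; the wedge ps − pb = 21 gives 400/7 + (10/7)q − (687/7 - (1/7)q) = 21, so q' = 434/11.
Then pb = 687/7 − (1/7)·(434/11) = 7123/77 and ps = 400/7 + (10/7)·(434/11) = 8740/77.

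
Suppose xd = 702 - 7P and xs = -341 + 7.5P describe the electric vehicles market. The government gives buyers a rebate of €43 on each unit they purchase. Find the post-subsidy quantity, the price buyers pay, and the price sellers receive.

x' = 10271/29; buyers pay 1441/29; sellers receive 2688/29

Pre-subsidy: 702 - 7P = -341 + 7.5P gives P* = 2086/29, x* = 5756/29.
With the rebate, buyers effectively pay Pb = Ps − 43, where Ps is the price sellers receive.
Demand in terms of Ps becomes xd = 702 − 7(Ps − 43) = 1003 - 7Ps. Setting this equal to supply: 1003 - 7Ps = -341 + 7.5Ps, so Ps = 2688/29.
Buyers pay Pb = 2688/29 − 43 = 1441/29; x' = -341 + 7.5·(2688/29) = 10271/29.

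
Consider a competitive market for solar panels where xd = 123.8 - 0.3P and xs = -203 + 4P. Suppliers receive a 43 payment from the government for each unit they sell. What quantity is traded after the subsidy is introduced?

Pre-subsidy: 123.8 - 0.3P = -203 + 4P gives P* = 76, x* = 101.
With the subsidy, sellers receive Ps = Pb + 43 for each unit, where Pb is the price buyers pay.
Supply in terms of Pb becomes xs = -203 + 4(Pb + 43) = -31 + 4Pb. Setting this equal to demand: 123.8 - 0.3Pb = -31 + 4Pb, so Pb = 36.
Sellers receive Ps = 36 + 43 = 79; x' = 123.8 − 0.3·36 = 113.

x' = 113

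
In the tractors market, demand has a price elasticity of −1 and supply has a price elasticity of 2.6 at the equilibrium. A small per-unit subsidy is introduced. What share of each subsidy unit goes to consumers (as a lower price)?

Consumer share = 13/18

For a small subsidy around the equilibrium, the benefit split depends on the relative slopes, which at a point are proportional to the elasticities.
Buyer share = εs/(εs + |εd|) = 2.6/(2.6 + 1) = 13/18; seller share = |εd|/(εs + |εd|) = 5/18.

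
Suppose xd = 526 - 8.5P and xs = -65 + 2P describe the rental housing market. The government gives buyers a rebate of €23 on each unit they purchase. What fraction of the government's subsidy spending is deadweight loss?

DWL / government spending = 391/1781

Pre-subsidy: 526 - 8.5P = -65 + 2P gives P* = 394/7, x* = 333/7.
With the rebate, buyers effectively pay Pb = Ps − 23, where Ps is the price sellers receive.
Demand in terms of Ps becomes xd = 526 − 8.5(Ps − 23) = 721.5 - 8.5Ps. Setting this equal to supply: 721.5 - 8.5Ps = -65 + 2Ps, so Ps = 1573/21.
Buyers pay Pb = 1573/21 − 23 = 1090/21; x' = -65 + 2·(1573/21) = 1781/21.
ΔCS = ½(333/7 + 1781/21)(394/7 − 1090/21) = 127880/441; ΔPS = ½(333/7 + 1781/21)(1573/21 − 394/7) = 543490/441.
Government spending = 23 × 1781/21 = 40963/21.
DWL = ½ × 23 × (1781/21 − 333/7) = 8993/21; fraction = (8993/21) / (40963/21) = 391/1781.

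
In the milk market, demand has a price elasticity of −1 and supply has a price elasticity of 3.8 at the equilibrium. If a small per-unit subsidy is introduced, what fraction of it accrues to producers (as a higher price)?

For a small subsidy around the equilibrium, the benefit split depends on the relative slopes, which at a point are proportional to the elasticities.
Buyer share = εs/(εs + |εd|) = 3.8/(3.8 + 1) = 19/24; seller share = |εd|/(εs + |εd|) = 5/24.
So producers capture 5/24 of the subsidy.

Producer share = 5/24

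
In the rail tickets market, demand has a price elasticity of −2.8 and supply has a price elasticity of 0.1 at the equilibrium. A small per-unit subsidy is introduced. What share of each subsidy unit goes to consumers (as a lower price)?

For a small subsidy around the equilibrium, the benefit split depends on the relative slopes, which at a point are proportional to the elasticities.
Buyer share = εs/(εs + |εd|) = 0.1/(0.1 + 2.8) = 1/29; seller share = |εd|/(εs + |εd|) = 28/29.

Consumer share = 1/29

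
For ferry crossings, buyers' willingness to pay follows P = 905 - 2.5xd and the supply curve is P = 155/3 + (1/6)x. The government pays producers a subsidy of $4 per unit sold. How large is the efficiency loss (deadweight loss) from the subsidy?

Deadweight loss = $3

Pre-subsidy: 905 - 2.5x = 155/3 + (1/6)x gives x* = 320 and P* = 105.
With the subsidy, sellers receive Ps = Pb + 4 for each unit, where Pb is the price buyers pay.
On the curves, Pb = 905 - 2.5x and Ps = 155/3 + (1/6)x; the wedge Ps − Pb = 4 gives 155/3 + (1/6)x − (905 - 2.5x) = 4, so x' = 321.5.
Then Pb = 905 − 2.5·321.5 = 101.25 and Ps = 155/3 + (1/6)·321.5 = 105.25.
The subsidy expands output by 321.5 − 320 = 1.5 past the efficient level; on those units the gap between marginal cost and willingness to pay runs from 0 up to 4.
DWL = ½ × 4 × 1.5 = 3.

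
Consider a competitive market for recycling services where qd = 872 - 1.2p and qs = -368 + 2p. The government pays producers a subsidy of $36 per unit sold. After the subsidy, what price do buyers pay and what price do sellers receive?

Buyers pay $365; sellers receive $401

Pre-subsidy: 872 - 1.2p = -368 + 2p gives p* = 387.5, q* = 407.
With the subsidy, sellers receive ps = pb + 36 for each unit, where pb is the price buyers pay.
Supply in terms of pb becomes qs = -368 + 2(pb + 36) = -296 + 2pb. Setting this equal to demand: 872 - 1.2pb = -296 + 2pb, so pb = 365.
Sellers receive ps = 365 + 36 = 401; q' = 872 − 1.2·365 = 434.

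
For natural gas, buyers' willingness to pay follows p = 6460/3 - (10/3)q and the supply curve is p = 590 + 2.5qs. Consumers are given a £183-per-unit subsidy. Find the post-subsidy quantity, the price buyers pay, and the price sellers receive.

Pre-subsidy: 6460/3 - (10/3)q = 590 + 2.5q gives q* = 268 and p* = 1260.
With the rebate, buyers effectively pay pb = ps − 183, where ps is the price sellers receive.
On the curves, pb = 6460/3 - (10/3)q and ps = 590 + 2.5q; the wedge ps − pb = 183 gives 590 + 2.5q − (6460/3 - (10/3)q) = 183, so q' = 10478/35.
Then pb = 6460/3 − (10/3)·(10478/35) = 8088/7 and ps = 590 + 2.5·(10478/35) = 9369/7.

q' = 10478/35; buyers pay 8088/7; sellers receive 9369/7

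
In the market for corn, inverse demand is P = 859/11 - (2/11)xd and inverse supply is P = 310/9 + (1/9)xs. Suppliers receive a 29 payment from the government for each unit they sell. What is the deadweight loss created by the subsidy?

Deadweight loss = 1435.5

Pre-subsidy: 859/11 - (2/11)x = 310/9 + (1/9)x gives x* = 149 and P* = 51.
With the subsidy, sellers receive Ps = Pb + 29 for each unit, where Pb is the price buyers pay.
On the curves, Pb = 859/11 - (2/11)x and Ps = 310/9 + (1/9)x; the wedge Ps − Pb = 29 gives 310/9 + (1/9)x − (859/11 - (2/11)x) = 29, so x' = 248.
Then Pb = 859/11 − (2/11)·248 = 33 and Ps = 310/9 + (1/9)·248 = 62.
The subsidy expands output by 248 − 149 = 99 past the efficient level; on those units the gap between marginal cost and willingness to pay runs from 0 up to 29.
DWL = ½ × 29 × 99 = 1435.5.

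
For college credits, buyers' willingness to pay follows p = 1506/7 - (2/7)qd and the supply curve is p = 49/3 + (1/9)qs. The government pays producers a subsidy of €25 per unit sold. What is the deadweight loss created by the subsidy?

Deadweight loss = €787.5

Pre-subsidy: 1506/7 - (2/7)q = 49/3 + (1/9)q gives q* = 501 and p* = 72.
With the subsidy, sellers receive ps = pb + 25 for each unit, where pb is the price buyers pay.
On the curves, pb = 1506/7 - (2/7)q and ps = 49/3 + (1/9)q; the wedge ps − pb = 25 gives 49/3 + (1/9)q − (1506/7 - (2/7)q) = 25, so q' = 564.
Then pb = 1506/7 − (2/7)·564 = 54 and ps = 49/3 + (1/9)·564 = 79.
The subsidy expands output by 564 − 501 = 63 past the efficient level; on those units the gap between marginal cost and willingness to pay runs from 0 up to 25.
DWL = ½ × 25 × 63 = 787.5.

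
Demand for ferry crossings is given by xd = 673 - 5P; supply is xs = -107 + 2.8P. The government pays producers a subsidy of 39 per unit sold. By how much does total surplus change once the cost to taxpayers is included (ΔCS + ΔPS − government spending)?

Pre-subsidy: 673 - 5P = -107 + 2.8P gives P* = 100, x* = 173.
With the subsidy, sellers receive Ps = Pb + 39 for each unit, where Pb is the price buyers pay.
Supply in terms of Pb becomes xs = -107 + 2.8(Pb + 39) = 2.2 + 2.8Pb. Setting this equal to demand: 673 - 5Pb = 2.2 + 2.8Pb, so Pb = 86.
Sellers receive Ps = 86 + 39 = 125; x' = 673 − 5·86 = 243.
ΔCS = ½(173 + 243)(100 − 86) = 2912; ΔPS = ½(173 + 243)(125 − 100) = 5200.
Government spending = 39 × 243 = 9477.
Net change = 2912 + 5200 − 9477 = -1365. The loss equals the DWL triangle ½·39·70.

Net change in total surplus = -1365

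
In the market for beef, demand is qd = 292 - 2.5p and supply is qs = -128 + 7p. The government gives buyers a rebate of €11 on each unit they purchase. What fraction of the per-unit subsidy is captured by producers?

Producer share = 5/19

Pre-subsidy: 292 - 2.5p = -128 + 7p gives p* = 840/19, q* = 3448/19.
With the rebate, buyers effectively pay pb = ps − 11, where ps is the price sellers receive.
Demand in terms of ps becomes qd = 292 − 2.5(ps − 11) = 319.5 - 2.5ps. Setting this equal to supply: 319.5 - 2.5ps = -128 + 7ps, so ps = 895/19.
Buyers pay pb = 895/19 − 11 = 686/19; q' = -128 + 7·(895/19) = 3833/19.
Buyers' price falls by p* − pb = 840/19 − 686/19 = 154/19; sellers' price rises by ps − p* = 895/19 − 840/19 = 55/19.
So producers capture (55/19)/11 = 5/19 of each unit of subsidy.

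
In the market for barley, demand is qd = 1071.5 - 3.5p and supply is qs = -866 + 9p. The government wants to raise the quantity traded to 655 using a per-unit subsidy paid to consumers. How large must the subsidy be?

Required subsidy s = 50 per unit

At q = 655, invert demand for the buyer price: pb = (1071.5 − 655)/3.5 = 119; invert supply for the seller price: ps = (655 − (-866))/9 = 169.
The subsidy must fill the gap: s = ps − pb = 169 − 119 = 50.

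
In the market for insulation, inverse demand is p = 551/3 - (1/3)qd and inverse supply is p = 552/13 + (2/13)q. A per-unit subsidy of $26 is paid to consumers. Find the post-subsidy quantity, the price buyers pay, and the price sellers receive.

Pre-subsidy: 551/3 - (1/3)q = 552/13 + (2/13)q gives q* = 5507/19 and p* = 1654/19.
With the rebate, buyers effectively pay pb = ps − 26, where ps is the price sellers receive.
On the curves, pb = 551/3 - (1/3)q and ps = 552/13 + (2/13)q; the wedge ps − pb = 26 gives 552/13 + (2/13)q − (551/3 - (1/3)q) = 26, so q' = 6521/19.
Then pb = 551/3 − (1/3)·(6521/19) = 1316/19 and ps = 552/13 + (2/13)·(6521/19) = 1810/19.

q' = 6521/19; buyers pay 1316/19; sellers receive 1810/19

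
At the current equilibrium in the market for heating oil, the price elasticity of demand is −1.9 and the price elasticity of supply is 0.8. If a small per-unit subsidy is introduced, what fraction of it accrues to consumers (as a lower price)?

Consumer share = 8/27

For a small subsidy around the equilibrium, the benefit split depends on the relative slopes, which at a point are proportional to the elasticities.
Buyer share = εs/(εs + |εd|) = 0.8/(0.8 + 1.9) = 8/27; seller share = |εd|/(εs + |εd|) = 19/27.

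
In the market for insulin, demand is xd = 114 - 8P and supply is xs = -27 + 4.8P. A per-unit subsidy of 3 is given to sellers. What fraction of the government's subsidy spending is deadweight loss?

Pre-subsidy: 114 - 8P = -27 + 4.8P gives P* = 11.015625, x* = 25.875.
With the subsidy, sellers receive Ps = Pb + 3 for each unit, where Pb is the price buyers pay.
Supply in terms of Pb becomes xs = -27 + 4.8(Pb + 3) = -12.6 + 4.8Pb. Setting this equal to demand: 114 - 8Pb = -12.6 + 4.8Pb, so Pb = 9.890625.
Sellers receive Ps = 9.890625 + 3 = 12.890625; x' = 114 − 8·9.890625 = 34.875.
ΔCS = ½(25.875 + 34.875)(11.015625 − 9.890625) = 34.171875; ΔPS = ½(25.875 + 34.875)(12.890625 − 11.015625) = 56.953125.
Government spending = 3 × 34.875 = 104.625.
DWL = ½ × 3 × (34.875 − 25.875) = 13.5; fraction = 13.5 / 104.625 = 4/31.

DWL / government spending = 4/31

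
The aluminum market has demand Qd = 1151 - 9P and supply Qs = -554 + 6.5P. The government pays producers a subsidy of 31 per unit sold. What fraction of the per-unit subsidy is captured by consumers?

Consumer share = 13/31

Pre-subsidy: 1151 - 9P = -554 + 6.5P gives P* = 110, Q* = 161.
With the subsidy, sellers receive Ps = Pb + 31 for each unit, where Pb is the price buyers pay.
Supply in terms of Pb becomes Qs = -554 + 6.5(Pb + 31) = -352.5 + 6.5Pb. Setting this equal to demand: 1151 - 9Pb = -352.5 + 6.5Pb, so Pb = 97.
Sellers receive Ps = 97 + 31 = 128; Q' = 1151 − 9·97 = 278.
Buyers' price falls by P* − Pb = 110 − 97 = 13; sellers' price rises by Ps − P* = 128 − 110 = 18.
So consumers capture 13/31 = 13/31 of each unit of subsidy.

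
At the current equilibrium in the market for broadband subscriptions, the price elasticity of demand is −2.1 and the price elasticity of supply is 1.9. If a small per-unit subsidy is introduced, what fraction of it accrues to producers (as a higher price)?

For a small subsidy around the equilibrium, the benefit split depends on the relative slopes, which at a point are proportional to the elasticities.
Buyer share = εs/(εs + |εd|) = 1.9/(1.9 + 2.1) = 0.475; seller share = |εd|/(εs + |εd|) = 0.525.
So producers capture 0.525 of the subsidy.

Producer share = 0.525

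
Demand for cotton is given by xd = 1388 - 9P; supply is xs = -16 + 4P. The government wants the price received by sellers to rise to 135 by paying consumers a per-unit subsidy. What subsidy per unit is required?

Required subsidy s = 39 per unit

At a seller price of 135, quantity supplied is -16 + 4·135 = 524.
Buyers absorb 524 only when they pay Pb with 1388 − 9·Pb = 524, i.e. Pb = 96.
s = Ps − Pb = 135 − 96 = 39.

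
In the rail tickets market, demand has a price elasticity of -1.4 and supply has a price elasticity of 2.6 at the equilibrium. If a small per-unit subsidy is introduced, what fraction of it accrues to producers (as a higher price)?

Producer share = 0.35

For a small subsidy around the equilibrium, the benefit split depends on the relative slopes, which at a point are proportional to the elasticities.
Buyer share = εs/(εs + |εd|) = 2.6/(2.6 + 1.4) = 0.65; seller share = |εd|/(εs + |εd|) = 0.35.
So producers capture 0.35 of the subsidy.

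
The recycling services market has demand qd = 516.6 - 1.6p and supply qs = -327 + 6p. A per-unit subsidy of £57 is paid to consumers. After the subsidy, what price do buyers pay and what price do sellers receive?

Buyers pay £66; sellers receive £123

Pre-subsidy: 516.6 - 1.6p = -327 + 6p gives p* = 111, q* = 339.
With the rebate, buyers effectively pay pb = ps − 57, where ps is the price sellers receive.
Demand in terms of ps becomes qd = 516.6 − 1.6(ps − 57) = 607.8 - 1.6ps. Setting this equal to supply: 607.8 - 1.6ps = -327 + 6ps, so ps = 123.
Buyers pay pb = 123 − 57 = 66; q' = -327 + 6·123 = 411.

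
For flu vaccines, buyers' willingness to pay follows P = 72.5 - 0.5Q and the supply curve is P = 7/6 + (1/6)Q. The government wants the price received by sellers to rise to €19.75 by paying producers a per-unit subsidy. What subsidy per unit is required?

Required subsidy s = €3 per unit

At a seller price of 19.75, quantity supplied is -7 + 6·19.75 = 111.5.
Buyers absorb 111.5 only when they pay Pb = 72.5 − 0.5·111.5 = 16.75.
s = Ps − Pb = 19.75 − 16.75 = 3.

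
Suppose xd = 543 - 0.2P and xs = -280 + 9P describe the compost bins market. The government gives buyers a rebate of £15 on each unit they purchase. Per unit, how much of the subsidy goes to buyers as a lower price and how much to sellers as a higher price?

Pre-subsidy: 543 - 0.2P = -280 + 9P gives P* = 4115/46, x* = 24155/46.
With the rebate, buyers effectively pay Pb = Ps − 15, where Ps is the price sellers receive.
Demand in terms of Ps becomes xd = 543 − 0.2(Ps − 15) = 546 - 0.2Ps. Setting this equal to supply: 546 - 0.2Ps = -280 + 9Ps, so Ps = 2065/23.
Buyers pay Pb = 2065/23 − 15 = 1720/23; x' = -280 + 9·(2065/23) = 12145/23.
Buyers' price falls by P* − Pb = 4115/46 − 1720/23 = 675/46; sellers' price rises by Ps − P* = 2065/23 − 4115/46 = 15/46.

Buyers gain 675/46 per unit; sellers gain 15/46 per unit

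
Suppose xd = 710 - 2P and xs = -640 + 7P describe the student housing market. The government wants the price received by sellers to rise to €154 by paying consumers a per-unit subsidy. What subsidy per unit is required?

At a seller price of 154, quantity supplied is -640 + 7·154 = 438.
Buyers absorb 438 only when they pay Pb with 710 − 2·Pb = 438, i.e. Pb = 136.
s = Ps − Pb = 154 − 136 = 18.

Required subsidy s = €18 per unit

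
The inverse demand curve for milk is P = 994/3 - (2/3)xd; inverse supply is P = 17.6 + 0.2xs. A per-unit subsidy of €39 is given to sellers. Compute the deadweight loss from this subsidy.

Pre-subsidy: 994/3 - (2/3)x = 17.6 + 0.2x gives x* = 362 and P* = 90.
With the subsidy, sellers receive Ps = Pb + 39 for each unit, where Pb is the price buyers pay.
On the curves, Pb = 994/3 - (2/3)x and Ps = 17.6 + 0.2x; the wedge Ps − Pb = 39 gives 17.6 + 0.2x − (994/3 - (2/3)x) = 39, so x' = 407.
Then Pb = 994/3 − (2/3)·407 = 60 and Ps = 17.6 + 0.2·407 = 99.
The subsidy expands output by 407 − 362 = 45 past the efficient level; on those units the gap between marginal cost and willingness to pay runs from 0 up to 39.
DWL = ½ × 39 × 45 = 877.5.

Deadweight loss = €877.5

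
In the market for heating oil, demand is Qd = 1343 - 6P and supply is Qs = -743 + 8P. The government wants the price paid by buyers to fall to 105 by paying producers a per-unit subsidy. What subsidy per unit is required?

Required subsidy s = 77 per unit

At a buyer price of 105, quantity demanded is 1343 − 6·105 = 713.
Sellers supply 713 only when they receive Ps with -743 + 8·Ps = 713, i.e. Ps = 182.
s = Ps − Pb = 182 − 105 = 77.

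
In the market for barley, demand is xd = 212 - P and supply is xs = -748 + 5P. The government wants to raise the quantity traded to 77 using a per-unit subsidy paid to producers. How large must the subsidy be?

At x = 77, invert demand for the buyer price: Pb = (212 − 77)/1 = 135; invert supply for the seller price: Ps = (77 − (-748))/5 = 165.
The subsidy must fill the gap: s = Ps − Pb = 165 − 135 = 30.

Required subsidy s = 30 per unit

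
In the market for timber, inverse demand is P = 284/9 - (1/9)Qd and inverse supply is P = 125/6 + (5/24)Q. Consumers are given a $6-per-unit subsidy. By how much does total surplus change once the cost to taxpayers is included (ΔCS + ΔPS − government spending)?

Net change in total surplus = -1296/23

Pre-subsidy: 284/9 - (1/9)Q = 125/6 + (5/24)Q gives Q* = 772/23 and P* = 640/23.
With the rebate, buyers effectively pay Pb = Ps − 6, where Ps is the price sellers receive.
On the curves, Pb = 284/9 - (1/9)Q and Ps = 125/6 + (5/24)Q; the wedge Ps − Pb = 6 gives 125/6 + (5/24)Q − (284/9 - (1/9)Q) = 6, so Q' = 1204/23.
Then Pb = 284/9 − (1/9)·(1204/23) = 592/23 and Ps = 125/6 + (5/24)·(1204/23) = 730/23.
ΔCS = ½(772/23 + 1204/23)(640/23 − 592/23) = 47424/529; ΔPS = ½(772/23 + 1204/23)(730/23 − 640/23) = 88920/529.
Government spending = 6 × 1204/23 = 7224/23.
Net change = 47424/529 + 88920/529 − 7224/23 = -1296/23. The loss equals the DWL triangle ½·6·432/23.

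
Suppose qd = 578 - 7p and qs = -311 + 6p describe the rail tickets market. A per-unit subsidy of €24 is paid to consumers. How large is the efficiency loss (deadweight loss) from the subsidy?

Deadweight loss = 12096/13

Pre-subsidy: 578 - 7p = -311 + 6p gives p* = 889/13, q* = 1291/13.
With the rebate, buyers effectively pay pb = ps − 24, where ps is the price sellers receive.
Demand in terms of ps becomes qd = 578 − 7(ps − 24) = 746 - 7ps. Setting this equal to supply: 746 - 7ps = -311 + 6ps, so ps = 1057/13.
Buyers pay pb = 1057/13 − 24 = 745/13; q' = -311 + 6·(1057/13) = 2299/13.
The subsidy expands output by 2299/13 − 1291/13 = 1008/13 past the efficient level; on those units the gap between marginal cost and willingness to pay runs from 0 up to 24.
DWL = ½ × 24 × 1008/13 = 12096/13.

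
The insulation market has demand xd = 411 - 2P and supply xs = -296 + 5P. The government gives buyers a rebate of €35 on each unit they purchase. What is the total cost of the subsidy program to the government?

Pre-subsidy: 411 - 2P = -296 + 5P gives P* = 101, x* = 209.
With the rebate, buyers effectively pay Pb = Ps − 35, where Ps is the price sellers receive.
Demand in terms of Ps becomes xd = 411 − 2(Ps − 35) = 481 - 2Ps. Setting this equal to supply: 481 - 2Ps = -296 + 5Ps, so Ps = 111.
Buyers pay Pb = 111 − 35 = 76; x' = -296 + 5·111 = 259.
Government outlay = subsidy × quantity = 35 × 259 = 9065.

Government cost = €9065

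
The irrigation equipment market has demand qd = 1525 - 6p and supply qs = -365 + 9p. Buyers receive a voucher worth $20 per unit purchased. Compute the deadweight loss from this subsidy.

Pre-subsidy: 1525 - 6p = -365 + 9p gives p* = 126, q* = 769.
With the rebate, buyers effectively pay pb = ps − 20, where ps is the price sellers receive.
Demand in terms of ps becomes qd = 1525 − 6(ps − 20) = 1645 - 6ps. Setting this equal to supply: 1645 - 6ps = -365 + 9ps, so ps = 134.
Buyers pay pb = 134 − 20 = 114; q' = -365 + 9·134 = 841.
The subsidy expands output by 841 − 769 = 72 past the efficient level; on those units the gap between marginal cost and willingness to pay runs from 0 up to 20.
DWL = ½ × 20 × 72 = 720.

Deadweight loss = $720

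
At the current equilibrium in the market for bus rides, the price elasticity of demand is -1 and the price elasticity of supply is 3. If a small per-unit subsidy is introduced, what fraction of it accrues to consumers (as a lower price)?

For a small subsidy around the equilibrium, the benefit split depends on the relative slopes, which at a point are proportional to the elasticities.
Buyer share = εs/(εs + |εd|) = 3/(3 + 1) = 0.75; seller share = |εd|/(εs + |εd|) = 0.25.

Consumer share = 0.75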